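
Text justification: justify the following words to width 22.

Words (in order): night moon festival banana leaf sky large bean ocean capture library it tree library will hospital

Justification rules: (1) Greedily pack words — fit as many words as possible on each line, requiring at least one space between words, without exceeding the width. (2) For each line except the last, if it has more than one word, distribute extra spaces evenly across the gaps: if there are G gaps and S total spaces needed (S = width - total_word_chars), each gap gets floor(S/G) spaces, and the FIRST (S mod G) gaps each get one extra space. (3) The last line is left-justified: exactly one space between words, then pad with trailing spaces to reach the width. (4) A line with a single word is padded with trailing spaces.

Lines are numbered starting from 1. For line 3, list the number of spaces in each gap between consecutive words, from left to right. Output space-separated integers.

Answer: 3 3

Derivation:
Line 1: ['night', 'moon', 'festival'] (min_width=19, slack=3)
Line 2: ['banana', 'leaf', 'sky', 'large'] (min_width=21, slack=1)
Line 3: ['bean', 'ocean', 'capture'] (min_width=18, slack=4)
Line 4: ['library', 'it', 'tree'] (min_width=15, slack=7)
Line 5: ['library', 'will', 'hospital'] (min_width=21, slack=1)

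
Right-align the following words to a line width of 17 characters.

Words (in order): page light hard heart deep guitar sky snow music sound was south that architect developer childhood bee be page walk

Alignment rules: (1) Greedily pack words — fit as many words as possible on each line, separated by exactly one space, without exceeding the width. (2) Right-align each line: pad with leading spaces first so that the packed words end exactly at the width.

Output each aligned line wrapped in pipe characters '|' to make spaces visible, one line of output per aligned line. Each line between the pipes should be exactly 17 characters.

Answer: |  page light hard|
|heart deep guitar|
|   sky snow music|
|  sound was south|
|   that architect|
|        developer|
| childhood bee be|
|        page walk|

Derivation:
Line 1: ['page', 'light', 'hard'] (min_width=15, slack=2)
Line 2: ['heart', 'deep', 'guitar'] (min_width=17, slack=0)
Line 3: ['sky', 'snow', 'music'] (min_width=14, slack=3)
Line 4: ['sound', 'was', 'south'] (min_width=15, slack=2)
Line 5: ['that', 'architect'] (min_width=14, slack=3)
Line 6: ['developer'] (min_width=9, slack=8)
Line 7: ['childhood', 'bee', 'be'] (min_width=16, slack=1)
Line 8: ['page', 'walk'] (min_width=9, slack=8)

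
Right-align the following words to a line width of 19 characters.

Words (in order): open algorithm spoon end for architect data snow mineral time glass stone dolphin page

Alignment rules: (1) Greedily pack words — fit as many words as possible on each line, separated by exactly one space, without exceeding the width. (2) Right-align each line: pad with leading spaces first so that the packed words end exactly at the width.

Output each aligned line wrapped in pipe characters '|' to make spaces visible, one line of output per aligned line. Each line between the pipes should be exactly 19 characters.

Line 1: ['open', 'algorithm'] (min_width=14, slack=5)
Line 2: ['spoon', 'end', 'for'] (min_width=13, slack=6)
Line 3: ['architect', 'data', 'snow'] (min_width=19, slack=0)
Line 4: ['mineral', 'time', 'glass'] (min_width=18, slack=1)
Line 5: ['stone', 'dolphin', 'page'] (min_width=18, slack=1)

Answer: |     open algorithm|
|      spoon end for|
|architect data snow|
| mineral time glass|
| stone dolphin page|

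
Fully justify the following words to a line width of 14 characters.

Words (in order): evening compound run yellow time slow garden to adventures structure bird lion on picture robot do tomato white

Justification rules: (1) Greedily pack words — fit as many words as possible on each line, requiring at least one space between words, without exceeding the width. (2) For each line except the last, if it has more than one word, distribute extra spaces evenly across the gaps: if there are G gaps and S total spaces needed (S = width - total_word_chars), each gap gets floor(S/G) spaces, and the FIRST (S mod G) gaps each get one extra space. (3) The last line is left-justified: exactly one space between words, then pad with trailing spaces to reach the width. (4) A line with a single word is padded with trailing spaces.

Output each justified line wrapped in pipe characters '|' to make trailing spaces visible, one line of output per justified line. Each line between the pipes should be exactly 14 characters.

Answer: |evening       |
|compound   run|
|yellow    time|
|slow garden to|
|adventures    |
|structure bird|
|lion        on|
|picture  robot|
|do      tomato|
|white         |

Derivation:
Line 1: ['evening'] (min_width=7, slack=7)
Line 2: ['compound', 'run'] (min_width=12, slack=2)
Line 3: ['yellow', 'time'] (min_width=11, slack=3)
Line 4: ['slow', 'garden', 'to'] (min_width=14, slack=0)
Line 5: ['adventures'] (min_width=10, slack=4)
Line 6: ['structure', 'bird'] (min_width=14, slack=0)
Line 7: ['lion', 'on'] (min_width=7, slack=7)
Line 8: ['picture', 'robot'] (min_width=13, slack=1)
Line 9: ['do', 'tomato'] (min_width=9, slack=5)
Line 10: ['white'] (min_width=5, slack=9)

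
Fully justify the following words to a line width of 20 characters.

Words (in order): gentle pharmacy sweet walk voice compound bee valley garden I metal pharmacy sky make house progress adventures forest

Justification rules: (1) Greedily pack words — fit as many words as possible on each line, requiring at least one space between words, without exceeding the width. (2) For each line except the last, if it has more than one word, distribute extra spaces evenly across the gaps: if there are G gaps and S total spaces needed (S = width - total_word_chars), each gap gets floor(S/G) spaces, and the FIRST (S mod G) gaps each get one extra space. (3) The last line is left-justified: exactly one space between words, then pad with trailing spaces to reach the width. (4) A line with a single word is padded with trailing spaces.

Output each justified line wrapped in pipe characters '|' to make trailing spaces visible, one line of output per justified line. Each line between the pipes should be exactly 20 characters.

Answer: |gentle      pharmacy|
|sweet   walk   voice|
|compound  bee valley|
|garden    I    metal|
|pharmacy   sky  make|
|house       progress|
|adventures forest   |

Derivation:
Line 1: ['gentle', 'pharmacy'] (min_width=15, slack=5)
Line 2: ['sweet', 'walk', 'voice'] (min_width=16, slack=4)
Line 3: ['compound', 'bee', 'valley'] (min_width=19, slack=1)
Line 4: ['garden', 'I', 'metal'] (min_width=14, slack=6)
Line 5: ['pharmacy', 'sky', 'make'] (min_width=17, slack=3)
Line 6: ['house', 'progress'] (min_width=14, slack=6)
Line 7: ['adventures', 'forest'] (min_width=17, slack=3)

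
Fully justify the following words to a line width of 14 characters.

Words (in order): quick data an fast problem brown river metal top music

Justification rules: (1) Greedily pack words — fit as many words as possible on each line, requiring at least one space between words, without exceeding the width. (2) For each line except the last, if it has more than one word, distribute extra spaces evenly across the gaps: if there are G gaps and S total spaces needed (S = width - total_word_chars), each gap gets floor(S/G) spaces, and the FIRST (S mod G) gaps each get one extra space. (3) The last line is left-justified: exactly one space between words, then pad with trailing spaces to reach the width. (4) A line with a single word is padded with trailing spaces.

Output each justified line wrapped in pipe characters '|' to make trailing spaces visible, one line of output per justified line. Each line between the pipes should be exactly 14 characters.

Answer: |quick  data an|
|fast   problem|
|brown    river|
|metal      top|
|music         |

Derivation:
Line 1: ['quick', 'data', 'an'] (min_width=13, slack=1)
Line 2: ['fast', 'problem'] (min_width=12, slack=2)
Line 3: ['brown', 'river'] (min_width=11, slack=3)
Line 4: ['metal', 'top'] (min_width=9, slack=5)
Line 5: ['music'] (min_width=5, slack=9)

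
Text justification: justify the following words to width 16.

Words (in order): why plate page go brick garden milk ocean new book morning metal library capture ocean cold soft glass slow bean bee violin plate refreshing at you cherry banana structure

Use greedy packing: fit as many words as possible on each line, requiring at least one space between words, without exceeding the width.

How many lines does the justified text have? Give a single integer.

Line 1: ['why', 'plate', 'page'] (min_width=14, slack=2)
Line 2: ['go', 'brick', 'garden'] (min_width=15, slack=1)
Line 3: ['milk', 'ocean', 'new'] (min_width=14, slack=2)
Line 4: ['book', 'morning'] (min_width=12, slack=4)
Line 5: ['metal', 'library'] (min_width=13, slack=3)
Line 6: ['capture', 'ocean'] (min_width=13, slack=3)
Line 7: ['cold', 'soft', 'glass'] (min_width=15, slack=1)
Line 8: ['slow', 'bean', 'bee'] (min_width=13, slack=3)
Line 9: ['violin', 'plate'] (min_width=12, slack=4)
Line 10: ['refreshing', 'at'] (min_width=13, slack=3)
Line 11: ['you', 'cherry'] (min_width=10, slack=6)
Line 12: ['banana', 'structure'] (min_width=16, slack=0)
Total lines: 12

Answer: 12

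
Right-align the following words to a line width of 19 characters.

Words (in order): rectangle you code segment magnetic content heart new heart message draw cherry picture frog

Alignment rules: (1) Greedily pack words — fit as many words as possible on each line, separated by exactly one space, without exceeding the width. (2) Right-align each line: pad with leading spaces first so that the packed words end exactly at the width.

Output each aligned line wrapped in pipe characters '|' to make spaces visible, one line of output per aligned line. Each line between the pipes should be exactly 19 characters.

Answer: | rectangle you code|
|   segment magnetic|
|  content heart new|
| heart message draw|
|cherry picture frog|

Derivation:
Line 1: ['rectangle', 'you', 'code'] (min_width=18, slack=1)
Line 2: ['segment', 'magnetic'] (min_width=16, slack=3)
Line 3: ['content', 'heart', 'new'] (min_width=17, slack=2)
Line 4: ['heart', 'message', 'draw'] (min_width=18, slack=1)
Line 5: ['cherry', 'picture', 'frog'] (min_width=19, slack=0)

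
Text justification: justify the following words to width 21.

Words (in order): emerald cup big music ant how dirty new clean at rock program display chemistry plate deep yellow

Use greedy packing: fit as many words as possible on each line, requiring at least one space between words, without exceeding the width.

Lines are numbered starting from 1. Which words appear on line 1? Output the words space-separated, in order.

Answer: emerald cup big music

Derivation:
Line 1: ['emerald', 'cup', 'big', 'music'] (min_width=21, slack=0)
Line 2: ['ant', 'how', 'dirty', 'new'] (min_width=17, slack=4)
Line 3: ['clean', 'at', 'rock', 'program'] (min_width=21, slack=0)
Line 4: ['display', 'chemistry'] (min_width=17, slack=4)
Line 5: ['plate', 'deep', 'yellow'] (min_width=17, slack=4)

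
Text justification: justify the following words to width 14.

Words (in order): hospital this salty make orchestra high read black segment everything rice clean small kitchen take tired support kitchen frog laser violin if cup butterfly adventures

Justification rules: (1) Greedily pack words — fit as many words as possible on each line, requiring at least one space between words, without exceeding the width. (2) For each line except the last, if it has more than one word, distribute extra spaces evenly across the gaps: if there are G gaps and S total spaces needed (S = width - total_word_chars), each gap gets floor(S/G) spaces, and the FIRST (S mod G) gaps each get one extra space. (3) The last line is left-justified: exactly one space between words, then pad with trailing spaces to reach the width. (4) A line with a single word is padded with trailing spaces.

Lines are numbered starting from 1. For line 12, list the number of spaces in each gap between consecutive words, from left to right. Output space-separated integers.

Answer: 3

Derivation:
Line 1: ['hospital', 'this'] (min_width=13, slack=1)
Line 2: ['salty', 'make'] (min_width=10, slack=4)
Line 3: ['orchestra', 'high'] (min_width=14, slack=0)
Line 4: ['read', 'black'] (min_width=10, slack=4)
Line 5: ['segment'] (min_width=7, slack=7)
Line 6: ['everything'] (min_width=10, slack=4)
Line 7: ['rice', 'clean'] (min_width=10, slack=4)
Line 8: ['small', 'kitchen'] (min_width=13, slack=1)
Line 9: ['take', 'tired'] (min_width=10, slack=4)
Line 10: ['support'] (min_width=7, slack=7)
Line 11: ['kitchen', 'frog'] (min_width=12, slack=2)
Line 12: ['laser', 'violin'] (min_width=12, slack=2)
Line 13: ['if', 'cup'] (min_width=6, slack=8)
Line 14: ['butterfly'] (min_width=9, slack=5)
Line 15: ['adventures'] (min_width=10, slack=4)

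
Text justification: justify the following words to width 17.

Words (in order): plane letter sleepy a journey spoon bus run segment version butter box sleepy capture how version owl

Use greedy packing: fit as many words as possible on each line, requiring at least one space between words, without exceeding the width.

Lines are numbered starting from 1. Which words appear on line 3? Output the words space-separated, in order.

Answer: spoon bus run

Derivation:
Line 1: ['plane', 'letter'] (min_width=12, slack=5)
Line 2: ['sleepy', 'a', 'journey'] (min_width=16, slack=1)
Line 3: ['spoon', 'bus', 'run'] (min_width=13, slack=4)
Line 4: ['segment', 'version'] (min_width=15, slack=2)
Line 5: ['butter', 'box', 'sleepy'] (min_width=17, slack=0)
Line 6: ['capture', 'how'] (min_width=11, slack=6)
Line 7: ['version', 'owl'] (min_width=11, slack=6)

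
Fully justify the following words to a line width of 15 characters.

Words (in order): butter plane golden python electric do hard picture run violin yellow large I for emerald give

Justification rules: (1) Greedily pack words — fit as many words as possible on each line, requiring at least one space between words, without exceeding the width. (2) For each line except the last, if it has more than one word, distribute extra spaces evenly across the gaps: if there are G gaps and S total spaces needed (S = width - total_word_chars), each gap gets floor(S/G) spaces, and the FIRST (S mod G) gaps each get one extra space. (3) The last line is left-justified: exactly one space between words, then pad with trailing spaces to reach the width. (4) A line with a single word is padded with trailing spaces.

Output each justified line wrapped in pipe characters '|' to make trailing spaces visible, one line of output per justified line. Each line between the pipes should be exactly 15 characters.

Line 1: ['butter', 'plane'] (min_width=12, slack=3)
Line 2: ['golden', 'python'] (min_width=13, slack=2)
Line 3: ['electric', 'do'] (min_width=11, slack=4)
Line 4: ['hard', 'picture'] (min_width=12, slack=3)
Line 5: ['run', 'violin'] (min_width=10, slack=5)
Line 6: ['yellow', 'large', 'I'] (min_width=14, slack=1)
Line 7: ['for', 'emerald'] (min_width=11, slack=4)
Line 8: ['give'] (min_width=4, slack=11)

Answer: |butter    plane|
|golden   python|
|electric     do|
|hard    picture|
|run      violin|
|yellow  large I|
|for     emerald|
|give           |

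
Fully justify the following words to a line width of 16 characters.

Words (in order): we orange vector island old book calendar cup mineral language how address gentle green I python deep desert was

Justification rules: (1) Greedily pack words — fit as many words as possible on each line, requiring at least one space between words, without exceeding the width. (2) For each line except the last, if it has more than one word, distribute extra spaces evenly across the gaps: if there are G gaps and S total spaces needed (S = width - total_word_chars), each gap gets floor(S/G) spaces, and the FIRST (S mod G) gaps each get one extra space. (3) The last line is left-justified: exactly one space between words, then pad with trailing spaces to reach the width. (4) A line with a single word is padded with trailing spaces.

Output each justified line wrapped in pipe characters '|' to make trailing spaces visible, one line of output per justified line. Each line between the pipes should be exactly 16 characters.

Line 1: ['we', 'orange', 'vector'] (min_width=16, slack=0)
Line 2: ['island', 'old', 'book'] (min_width=15, slack=1)
Line 3: ['calendar', 'cup'] (min_width=12, slack=4)
Line 4: ['mineral', 'language'] (min_width=16, slack=0)
Line 5: ['how', 'address'] (min_width=11, slack=5)
Line 6: ['gentle', 'green', 'I'] (min_width=14, slack=2)
Line 7: ['python', 'deep'] (min_width=11, slack=5)
Line 8: ['desert', 'was'] (min_width=10, slack=6)

Answer: |we orange vector|
|island  old book|
|calendar     cup|
|mineral language|
|how      address|
|gentle  green  I|
|python      deep|
|desert was      |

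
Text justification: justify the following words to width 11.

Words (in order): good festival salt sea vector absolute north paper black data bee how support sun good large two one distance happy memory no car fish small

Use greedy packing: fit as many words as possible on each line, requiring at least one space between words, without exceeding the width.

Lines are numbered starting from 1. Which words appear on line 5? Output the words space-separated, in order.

Line 1: ['good'] (min_width=4, slack=7)
Line 2: ['festival'] (min_width=8, slack=3)
Line 3: ['salt', 'sea'] (min_width=8, slack=3)
Line 4: ['vector'] (min_width=6, slack=5)
Line 5: ['absolute'] (min_width=8, slack=3)
Line 6: ['north', 'paper'] (min_width=11, slack=0)
Line 7: ['black', 'data'] (min_width=10, slack=1)
Line 8: ['bee', 'how'] (min_width=7, slack=4)
Line 9: ['support', 'sun'] (min_width=11, slack=0)
Line 10: ['good', 'large'] (min_width=10, slack=1)
Line 11: ['two', 'one'] (min_width=7, slack=4)
Line 12: ['distance'] (min_width=8, slack=3)
Line 13: ['happy'] (min_width=5, slack=6)
Line 14: ['memory', 'no'] (min_width=9, slack=2)
Line 15: ['car', 'fish'] (min_width=8, slack=3)
Line 16: ['small'] (min_width=5, slack=6)

Answer: absolute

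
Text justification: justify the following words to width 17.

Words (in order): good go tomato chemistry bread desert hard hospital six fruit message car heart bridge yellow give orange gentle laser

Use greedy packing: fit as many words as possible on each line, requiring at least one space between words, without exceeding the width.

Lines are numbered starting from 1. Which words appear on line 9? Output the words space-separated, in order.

Line 1: ['good', 'go', 'tomato'] (min_width=14, slack=3)
Line 2: ['chemistry', 'bread'] (min_width=15, slack=2)
Line 3: ['desert', 'hard'] (min_width=11, slack=6)
Line 4: ['hospital', 'six'] (min_width=12, slack=5)
Line 5: ['fruit', 'message', 'car'] (min_width=17, slack=0)
Line 6: ['heart', 'bridge'] (min_width=12, slack=5)
Line 7: ['yellow', 'give'] (min_width=11, slack=6)
Line 8: ['orange', 'gentle'] (min_width=13, slack=4)
Line 9: ['laser'] (min_width=5, slack=12)

Answer: laser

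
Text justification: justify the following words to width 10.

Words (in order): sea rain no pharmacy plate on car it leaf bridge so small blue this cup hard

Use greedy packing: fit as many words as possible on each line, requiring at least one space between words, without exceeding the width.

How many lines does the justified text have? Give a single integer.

Answer: 10

Derivation:
Line 1: ['sea', 'rain'] (min_width=8, slack=2)
Line 2: ['no'] (min_width=2, slack=8)
Line 3: ['pharmacy'] (min_width=8, slack=2)
Line 4: ['plate', 'on'] (min_width=8, slack=2)
Line 5: ['car', 'it'] (min_width=6, slack=4)
Line 6: ['leaf'] (min_width=4, slack=6)
Line 7: ['bridge', 'so'] (min_width=9, slack=1)
Line 8: ['small', 'blue'] (min_width=10, slack=0)
Line 9: ['this', 'cup'] (min_width=8, slack=2)
Line 10: ['hard'] (min_width=4, slack=6)
Total lines: 10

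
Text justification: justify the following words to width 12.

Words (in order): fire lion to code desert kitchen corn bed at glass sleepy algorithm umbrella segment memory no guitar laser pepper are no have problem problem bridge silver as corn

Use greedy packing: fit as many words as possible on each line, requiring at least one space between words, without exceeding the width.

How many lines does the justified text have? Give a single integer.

Answer: 17

Derivation:
Line 1: ['fire', 'lion', 'to'] (min_width=12, slack=0)
Line 2: ['code', 'desert'] (min_width=11, slack=1)
Line 3: ['kitchen', 'corn'] (min_width=12, slack=0)
Line 4: ['bed', 'at', 'glass'] (min_width=12, slack=0)
Line 5: ['sleepy'] (min_width=6, slack=6)
Line 6: ['algorithm'] (min_width=9, slack=3)
Line 7: ['umbrella'] (min_width=8, slack=4)
Line 8: ['segment'] (min_width=7, slack=5)
Line 9: ['memory', 'no'] (min_width=9, slack=3)
Line 10: ['guitar', 'laser'] (min_width=12, slack=0)
Line 11: ['pepper', 'are'] (min_width=10, slack=2)
Line 12: ['no', 'have'] (min_width=7, slack=5)
Line 13: ['problem'] (min_width=7, slack=5)
Line 14: ['problem'] (min_width=7, slack=5)
Line 15: ['bridge'] (min_width=6, slack=6)
Line 16: ['silver', 'as'] (min_width=9, slack=3)
Line 17: ['corn'] (min_width=4, slack=8)
Total lines: 17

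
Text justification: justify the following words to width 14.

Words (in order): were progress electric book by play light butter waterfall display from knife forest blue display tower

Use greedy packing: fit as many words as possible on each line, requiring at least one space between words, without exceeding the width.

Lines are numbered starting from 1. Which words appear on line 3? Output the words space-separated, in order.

Line 1: ['were', 'progress'] (min_width=13, slack=1)
Line 2: ['electric', 'book'] (min_width=13, slack=1)
Line 3: ['by', 'play', 'light'] (min_width=13, slack=1)
Line 4: ['butter'] (min_width=6, slack=8)
Line 5: ['waterfall'] (min_width=9, slack=5)
Line 6: ['display', 'from'] (min_width=12, slack=2)
Line 7: ['knife', 'forest'] (min_width=12, slack=2)
Line 8: ['blue', 'display'] (min_width=12, slack=2)
Line 9: ['tower'] (min_width=5, slack=9)

Answer: by play light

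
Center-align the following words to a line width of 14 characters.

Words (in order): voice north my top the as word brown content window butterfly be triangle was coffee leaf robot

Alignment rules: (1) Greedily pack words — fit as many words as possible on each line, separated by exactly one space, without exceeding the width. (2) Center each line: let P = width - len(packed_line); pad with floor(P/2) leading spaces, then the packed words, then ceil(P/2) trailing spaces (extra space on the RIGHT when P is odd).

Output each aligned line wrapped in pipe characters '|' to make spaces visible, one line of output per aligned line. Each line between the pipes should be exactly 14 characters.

Answer: |voice north my|
|  top the as  |
|  word brown  |
|content window|
| butterfly be |
| triangle was |
| coffee leaf  |
|    robot     |

Derivation:
Line 1: ['voice', 'north', 'my'] (min_width=14, slack=0)
Line 2: ['top', 'the', 'as'] (min_width=10, slack=4)
Line 3: ['word', 'brown'] (min_width=10, slack=4)
Line 4: ['content', 'window'] (min_width=14, slack=0)
Line 5: ['butterfly', 'be'] (min_width=12, slack=2)
Line 6: ['triangle', 'was'] (min_width=12, slack=2)
Line 7: ['coffee', 'leaf'] (min_width=11, slack=3)
Line 8: ['robot'] (min_width=5, slack=9)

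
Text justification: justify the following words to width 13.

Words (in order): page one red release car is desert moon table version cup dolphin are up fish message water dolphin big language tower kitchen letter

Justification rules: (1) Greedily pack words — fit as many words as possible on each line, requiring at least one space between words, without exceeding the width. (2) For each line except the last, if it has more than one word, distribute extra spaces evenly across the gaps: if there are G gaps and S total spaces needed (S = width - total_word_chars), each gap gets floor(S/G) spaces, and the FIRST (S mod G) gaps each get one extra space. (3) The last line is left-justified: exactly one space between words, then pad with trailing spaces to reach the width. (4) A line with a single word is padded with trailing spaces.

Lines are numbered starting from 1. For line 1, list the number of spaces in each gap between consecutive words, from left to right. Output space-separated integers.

Answer: 2 1

Derivation:
Line 1: ['page', 'one', 'red'] (min_width=12, slack=1)
Line 2: ['release', 'car'] (min_width=11, slack=2)
Line 3: ['is', 'desert'] (min_width=9, slack=4)
Line 4: ['moon', 'table'] (min_width=10, slack=3)
Line 5: ['version', 'cup'] (min_width=11, slack=2)
Line 6: ['dolphin', 'are'] (min_width=11, slack=2)
Line 7: ['up', 'fish'] (min_width=7, slack=6)
Line 8: ['message', 'water'] (min_width=13, slack=0)
Line 9: ['dolphin', 'big'] (min_width=11, slack=2)
Line 10: ['language'] (min_width=8, slack=5)
Line 11: ['tower', 'kitchen'] (min_width=13, slack=0)
Line 12: ['letter'] (min_width=6, slack=7)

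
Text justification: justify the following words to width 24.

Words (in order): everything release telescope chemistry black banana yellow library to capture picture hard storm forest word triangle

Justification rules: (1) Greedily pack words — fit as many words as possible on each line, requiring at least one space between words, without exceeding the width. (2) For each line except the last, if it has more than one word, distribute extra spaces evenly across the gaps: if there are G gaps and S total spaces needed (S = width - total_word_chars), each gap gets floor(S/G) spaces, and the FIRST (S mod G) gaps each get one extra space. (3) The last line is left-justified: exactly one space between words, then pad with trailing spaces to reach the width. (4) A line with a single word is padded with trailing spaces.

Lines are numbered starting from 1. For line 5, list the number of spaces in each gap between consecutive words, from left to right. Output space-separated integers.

Line 1: ['everything', 'release'] (min_width=18, slack=6)
Line 2: ['telescope', 'chemistry'] (min_width=19, slack=5)
Line 3: ['black', 'banana', 'yellow'] (min_width=19, slack=5)
Line 4: ['library', 'to', 'capture'] (min_width=18, slack=6)
Line 5: ['picture', 'hard', 'storm'] (min_width=18, slack=6)
Line 6: ['forest', 'word', 'triangle'] (min_width=20, slack=4)

Answer: 4 4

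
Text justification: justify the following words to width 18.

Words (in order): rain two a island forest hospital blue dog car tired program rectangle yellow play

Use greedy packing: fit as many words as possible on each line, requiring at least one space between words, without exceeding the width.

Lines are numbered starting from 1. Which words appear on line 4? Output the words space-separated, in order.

Answer: program rectangle

Derivation:
Line 1: ['rain', 'two', 'a', 'island'] (min_width=17, slack=1)
Line 2: ['forest', 'hospital'] (min_width=15, slack=3)
Line 3: ['blue', 'dog', 'car', 'tired'] (min_width=18, slack=0)
Line 4: ['program', 'rectangle'] (min_width=17, slack=1)
Line 5: ['yellow', 'play'] (min_width=11, slack=7)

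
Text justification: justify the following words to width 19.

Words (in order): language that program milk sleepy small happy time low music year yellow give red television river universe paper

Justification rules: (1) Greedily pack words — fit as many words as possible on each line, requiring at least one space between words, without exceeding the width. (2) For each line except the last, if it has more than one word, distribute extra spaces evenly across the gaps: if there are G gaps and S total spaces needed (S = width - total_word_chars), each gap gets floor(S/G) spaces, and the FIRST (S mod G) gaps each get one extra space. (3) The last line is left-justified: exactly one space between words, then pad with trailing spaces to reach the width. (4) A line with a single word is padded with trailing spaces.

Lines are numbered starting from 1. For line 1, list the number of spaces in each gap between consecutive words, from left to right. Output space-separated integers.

Answer: 7

Derivation:
Line 1: ['language', 'that'] (min_width=13, slack=6)
Line 2: ['program', 'milk', 'sleepy'] (min_width=19, slack=0)
Line 3: ['small', 'happy', 'time'] (min_width=16, slack=3)
Line 4: ['low', 'music', 'year'] (min_width=14, slack=5)
Line 5: ['yellow', 'give', 'red'] (min_width=15, slack=4)
Line 6: ['television', 'river'] (min_width=16, slack=3)
Line 7: ['universe', 'paper'] (min_width=14, slack=5)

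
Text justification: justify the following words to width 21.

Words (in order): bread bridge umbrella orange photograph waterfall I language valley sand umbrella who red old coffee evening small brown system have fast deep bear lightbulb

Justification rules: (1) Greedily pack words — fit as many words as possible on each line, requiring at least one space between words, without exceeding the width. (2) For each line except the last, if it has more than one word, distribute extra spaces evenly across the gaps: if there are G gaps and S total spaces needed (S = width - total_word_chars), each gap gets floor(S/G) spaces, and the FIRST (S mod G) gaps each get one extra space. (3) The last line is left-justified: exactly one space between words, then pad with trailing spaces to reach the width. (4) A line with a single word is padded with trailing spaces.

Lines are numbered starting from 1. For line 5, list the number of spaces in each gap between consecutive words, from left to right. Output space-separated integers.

Answer: 2 2 2

Derivation:
Line 1: ['bread', 'bridge', 'umbrella'] (min_width=21, slack=0)
Line 2: ['orange', 'photograph'] (min_width=17, slack=4)
Line 3: ['waterfall', 'I', 'language'] (min_width=20, slack=1)
Line 4: ['valley', 'sand', 'umbrella'] (min_width=20, slack=1)
Line 5: ['who', 'red', 'old', 'coffee'] (min_width=18, slack=3)
Line 6: ['evening', 'small', 'brown'] (min_width=19, slack=2)
Line 7: ['system', 'have', 'fast', 'deep'] (min_width=21, slack=0)
Line 8: ['bear', 'lightbulb'] (min_width=14, slack=7)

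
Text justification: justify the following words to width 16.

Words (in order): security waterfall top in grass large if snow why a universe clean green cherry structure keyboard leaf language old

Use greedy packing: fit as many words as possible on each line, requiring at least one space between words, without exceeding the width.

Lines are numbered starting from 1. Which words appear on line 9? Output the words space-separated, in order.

Line 1: ['security'] (min_width=8, slack=8)
Line 2: ['waterfall', 'top', 'in'] (min_width=16, slack=0)
Line 3: ['grass', 'large', 'if'] (min_width=14, slack=2)
Line 4: ['snow', 'why', 'a'] (min_width=10, slack=6)
Line 5: ['universe', 'clean'] (min_width=14, slack=2)
Line 6: ['green', 'cherry'] (min_width=12, slack=4)
Line 7: ['structure'] (min_width=9, slack=7)
Line 8: ['keyboard', 'leaf'] (min_width=13, slack=3)
Line 9: ['language', 'old'] (min_width=12, slack=4)

Answer: language old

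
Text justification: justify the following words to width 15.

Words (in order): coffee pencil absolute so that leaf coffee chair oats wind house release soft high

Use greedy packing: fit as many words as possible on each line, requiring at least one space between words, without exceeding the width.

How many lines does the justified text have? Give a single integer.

Answer: 7

Derivation:
Line 1: ['coffee', 'pencil'] (min_width=13, slack=2)
Line 2: ['absolute', 'so'] (min_width=11, slack=4)
Line 3: ['that', 'leaf'] (min_width=9, slack=6)
Line 4: ['coffee', 'chair'] (min_width=12, slack=3)
Line 5: ['oats', 'wind', 'house'] (min_width=15, slack=0)
Line 6: ['release', 'soft'] (min_width=12, slack=3)
Line 7: ['high'] (min_width=4, slack=11)
Total lines: 7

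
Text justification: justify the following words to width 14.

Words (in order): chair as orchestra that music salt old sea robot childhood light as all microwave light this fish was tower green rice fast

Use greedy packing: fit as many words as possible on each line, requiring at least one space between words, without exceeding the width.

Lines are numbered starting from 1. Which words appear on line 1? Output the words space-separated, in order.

Line 1: ['chair', 'as'] (min_width=8, slack=6)
Line 2: ['orchestra', 'that'] (min_width=14, slack=0)
Line 3: ['music', 'salt', 'old'] (min_width=14, slack=0)
Line 4: ['sea', 'robot'] (min_width=9, slack=5)
Line 5: ['childhood'] (min_width=9, slack=5)
Line 6: ['light', 'as', 'all'] (min_width=12, slack=2)
Line 7: ['microwave'] (min_width=9, slack=5)
Line 8: ['light', 'this'] (min_width=10, slack=4)
Line 9: ['fish', 'was', 'tower'] (min_width=14, slack=0)
Line 10: ['green', 'rice'] (min_width=10, slack=4)
Line 11: ['fast'] (min_width=4, slack=10)

Answer: chair as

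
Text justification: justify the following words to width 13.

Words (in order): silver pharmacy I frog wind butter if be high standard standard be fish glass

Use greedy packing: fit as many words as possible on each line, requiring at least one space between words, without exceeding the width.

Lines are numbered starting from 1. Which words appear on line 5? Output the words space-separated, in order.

Line 1: ['silver'] (min_width=6, slack=7)
Line 2: ['pharmacy', 'I'] (min_width=10, slack=3)
Line 3: ['frog', 'wind'] (min_width=9, slack=4)
Line 4: ['butter', 'if', 'be'] (min_width=12, slack=1)
Line 5: ['high', 'standard'] (min_width=13, slack=0)
Line 6: ['standard', 'be'] (min_width=11, slack=2)
Line 7: ['fish', 'glass'] (min_width=10, slack=3)

Answer: high standard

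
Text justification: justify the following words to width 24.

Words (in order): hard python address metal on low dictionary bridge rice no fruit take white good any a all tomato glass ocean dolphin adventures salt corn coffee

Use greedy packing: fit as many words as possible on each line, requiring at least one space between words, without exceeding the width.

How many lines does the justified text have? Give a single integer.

Line 1: ['hard', 'python', 'address'] (min_width=19, slack=5)
Line 2: ['metal', 'on', 'low', 'dictionary'] (min_width=23, slack=1)
Line 3: ['bridge', 'rice', 'no', 'fruit'] (min_width=20, slack=4)
Line 4: ['take', 'white', 'good', 'any', 'a'] (min_width=21, slack=3)
Line 5: ['all', 'tomato', 'glass', 'ocean'] (min_width=22, slack=2)
Line 6: ['dolphin', 'adventures', 'salt'] (min_width=23, slack=1)
Line 7: ['corn', 'coffee'] (min_width=11, slack=13)
Total lines: 7

Answer: 7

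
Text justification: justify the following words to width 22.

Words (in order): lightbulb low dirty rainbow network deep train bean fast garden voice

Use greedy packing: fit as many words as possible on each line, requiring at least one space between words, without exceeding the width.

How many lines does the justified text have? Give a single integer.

Answer: 4

Derivation:
Line 1: ['lightbulb', 'low', 'dirty'] (min_width=19, slack=3)
Line 2: ['rainbow', 'network', 'deep'] (min_width=20, slack=2)
Line 3: ['train', 'bean', 'fast', 'garden'] (min_width=22, slack=0)
Line 4: ['voice'] (min_width=5, slack=17)
Total lines: 4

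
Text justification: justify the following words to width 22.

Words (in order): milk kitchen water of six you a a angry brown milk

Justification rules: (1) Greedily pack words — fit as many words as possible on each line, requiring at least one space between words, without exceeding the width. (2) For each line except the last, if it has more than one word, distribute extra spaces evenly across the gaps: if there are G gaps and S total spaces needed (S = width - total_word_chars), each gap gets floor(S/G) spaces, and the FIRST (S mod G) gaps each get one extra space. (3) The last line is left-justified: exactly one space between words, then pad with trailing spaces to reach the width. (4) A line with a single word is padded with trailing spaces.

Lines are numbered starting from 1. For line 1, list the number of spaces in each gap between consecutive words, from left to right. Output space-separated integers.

Answer: 2 1 1

Derivation:
Line 1: ['milk', 'kitchen', 'water', 'of'] (min_width=21, slack=1)
Line 2: ['six', 'you', 'a', 'a', 'angry'] (min_width=17, slack=5)
Line 3: ['brown', 'milk'] (min_width=10, slack=12)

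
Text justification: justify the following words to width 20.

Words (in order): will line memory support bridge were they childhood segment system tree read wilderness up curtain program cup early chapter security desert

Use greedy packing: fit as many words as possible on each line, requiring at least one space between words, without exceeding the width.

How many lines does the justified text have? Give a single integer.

Line 1: ['will', 'line', 'memory'] (min_width=16, slack=4)
Line 2: ['support', 'bridge', 'were'] (min_width=19, slack=1)
Line 3: ['they', 'childhood'] (min_width=14, slack=6)
Line 4: ['segment', 'system', 'tree'] (min_width=19, slack=1)
Line 5: ['read', 'wilderness', 'up'] (min_width=18, slack=2)
Line 6: ['curtain', 'program', 'cup'] (min_width=19, slack=1)
Line 7: ['early', 'chapter'] (min_width=13, slack=7)
Line 8: ['security', 'desert'] (min_width=15, slack=5)
Total lines: 8

Answer: 8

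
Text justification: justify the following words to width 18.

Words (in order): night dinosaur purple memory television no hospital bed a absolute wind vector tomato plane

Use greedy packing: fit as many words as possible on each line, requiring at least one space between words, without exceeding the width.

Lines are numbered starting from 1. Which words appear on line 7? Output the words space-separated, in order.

Answer: plane

Derivation:
Line 1: ['night', 'dinosaur'] (min_width=14, slack=4)
Line 2: ['purple', 'memory'] (min_width=13, slack=5)
Line 3: ['television', 'no'] (min_width=13, slack=5)
Line 4: ['hospital', 'bed', 'a'] (min_width=14, slack=4)
Line 5: ['absolute', 'wind'] (min_width=13, slack=5)
Line 6: ['vector', 'tomato'] (min_width=13, slack=5)
Line 7: ['plane'] (min_width=5, slack=13)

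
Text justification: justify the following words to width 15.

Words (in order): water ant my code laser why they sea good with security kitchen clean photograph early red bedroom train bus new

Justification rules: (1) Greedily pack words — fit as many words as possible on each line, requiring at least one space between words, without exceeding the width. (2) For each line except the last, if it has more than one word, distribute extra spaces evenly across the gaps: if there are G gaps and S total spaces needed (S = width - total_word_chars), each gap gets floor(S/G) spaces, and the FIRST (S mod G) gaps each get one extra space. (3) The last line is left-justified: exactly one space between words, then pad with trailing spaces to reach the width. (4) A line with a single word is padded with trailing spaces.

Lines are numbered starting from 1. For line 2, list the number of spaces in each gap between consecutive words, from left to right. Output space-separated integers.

Line 1: ['water', 'ant', 'my'] (min_width=12, slack=3)
Line 2: ['code', 'laser', 'why'] (min_width=14, slack=1)
Line 3: ['they', 'sea', 'good'] (min_width=13, slack=2)
Line 4: ['with', 'security'] (min_width=13, slack=2)
Line 5: ['kitchen', 'clean'] (min_width=13, slack=2)
Line 6: ['photograph'] (min_width=10, slack=5)
Line 7: ['early', 'red'] (min_width=9, slack=6)
Line 8: ['bedroom', 'train'] (min_width=13, slack=2)
Line 9: ['bus', 'new'] (min_width=7, slack=8)

Answer: 2 1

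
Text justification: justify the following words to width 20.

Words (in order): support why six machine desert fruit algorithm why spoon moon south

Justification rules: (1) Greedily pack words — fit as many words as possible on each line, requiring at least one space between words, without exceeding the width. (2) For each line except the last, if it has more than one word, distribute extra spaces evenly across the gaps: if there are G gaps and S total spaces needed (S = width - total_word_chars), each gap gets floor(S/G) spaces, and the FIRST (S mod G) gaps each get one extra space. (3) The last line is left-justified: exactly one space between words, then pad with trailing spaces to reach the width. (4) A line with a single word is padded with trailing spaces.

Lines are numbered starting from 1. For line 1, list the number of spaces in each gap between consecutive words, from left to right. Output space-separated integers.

Answer: 4 3

Derivation:
Line 1: ['support', 'why', 'six'] (min_width=15, slack=5)
Line 2: ['machine', 'desert', 'fruit'] (min_width=20, slack=0)
Line 3: ['algorithm', 'why', 'spoon'] (min_width=19, slack=1)
Line 4: ['moon', 'south'] (min_width=10, slack=10)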